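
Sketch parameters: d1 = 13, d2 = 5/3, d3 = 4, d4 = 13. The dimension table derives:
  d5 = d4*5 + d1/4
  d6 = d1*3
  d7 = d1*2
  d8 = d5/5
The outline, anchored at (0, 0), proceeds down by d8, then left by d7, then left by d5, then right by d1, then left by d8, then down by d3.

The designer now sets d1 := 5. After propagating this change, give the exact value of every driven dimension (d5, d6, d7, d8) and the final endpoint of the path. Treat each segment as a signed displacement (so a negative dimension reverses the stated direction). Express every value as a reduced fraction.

Apply edit: d1 := 5
  d5 = d4*5 + d1/4 = 265/4
  d6 = d1*3 = 15
  d7 = d1*2 = 10
  d8 = d5/5 = 53/4
Walk from origin (0, 0):
  seg 1: down by d8 = 53/4 → (0, -53/4)
  seg 2: left by d7 = 10 → (-10, -53/4)
  seg 3: left by d5 = 265/4 → (-305/4, -53/4)
  seg 4: right by d1 = 5 → (-285/4, -53/4)
  seg 5: left by d8 = 53/4 → (-169/2, -53/4)
  seg 6: down by d3 = 4 → (-169/2, -69/4)

d5 = 265/4
d6 = 15
d7 = 10
d8 = 53/4
endpoint = (-169/2, -69/4)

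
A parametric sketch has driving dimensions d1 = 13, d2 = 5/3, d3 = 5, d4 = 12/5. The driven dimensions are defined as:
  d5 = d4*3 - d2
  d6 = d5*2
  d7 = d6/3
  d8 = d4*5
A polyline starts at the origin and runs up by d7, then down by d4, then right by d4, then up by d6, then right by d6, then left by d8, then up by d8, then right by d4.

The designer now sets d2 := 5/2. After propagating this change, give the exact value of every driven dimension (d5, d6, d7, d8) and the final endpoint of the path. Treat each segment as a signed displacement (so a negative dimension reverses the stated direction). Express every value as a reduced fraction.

d5 = 47/10
d6 = 47/5
d7 = 47/15
d8 = 12
endpoint = (11/5, 332/15)

Apply edit: d2 := 5/2
  d5 = d4*3 - d2 = 47/10
  d6 = d5*2 = 47/5
  d7 = d6/3 = 47/15
  d8 = d4*5 = 12
Walk from origin (0, 0):
  seg 1: up by d7 = 47/15 → (0, 47/15)
  seg 2: down by d4 = 12/5 → (0, 11/15)
  seg 3: right by d4 = 12/5 → (12/5, 11/15)
  seg 4: up by d6 = 47/5 → (12/5, 152/15)
  seg 5: right by d6 = 47/5 → (59/5, 152/15)
  seg 6: left by d8 = 12 → (-1/5, 152/15)
  seg 7: up by d8 = 12 → (-1/5, 332/15)
  seg 8: right by d4 = 12/5 → (11/5, 332/15)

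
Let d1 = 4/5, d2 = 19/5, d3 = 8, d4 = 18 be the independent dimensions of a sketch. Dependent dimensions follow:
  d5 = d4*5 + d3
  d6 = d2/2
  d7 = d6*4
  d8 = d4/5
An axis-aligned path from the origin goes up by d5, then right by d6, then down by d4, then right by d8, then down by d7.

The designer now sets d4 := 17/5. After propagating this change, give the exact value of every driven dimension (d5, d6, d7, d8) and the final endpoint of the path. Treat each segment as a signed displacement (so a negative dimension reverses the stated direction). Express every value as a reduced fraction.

Apply edit: d4 := 17/5
  d5 = d4*5 + d3 = 25
  d6 = d2/2 = 19/10
  d7 = d6*4 = 38/5
  d8 = d4/5 = 17/25
Walk from origin (0, 0):
  seg 1: up by d5 = 25 → (0, 25)
  seg 2: right by d6 = 19/10 → (19/10, 25)
  seg 3: down by d4 = 17/5 → (19/10, 108/5)
  seg 4: right by d8 = 17/25 → (129/50, 108/5)
  seg 5: down by d7 = 38/5 → (129/50, 14)

d5 = 25
d6 = 19/10
d7 = 38/5
d8 = 17/25
endpoint = (129/50, 14)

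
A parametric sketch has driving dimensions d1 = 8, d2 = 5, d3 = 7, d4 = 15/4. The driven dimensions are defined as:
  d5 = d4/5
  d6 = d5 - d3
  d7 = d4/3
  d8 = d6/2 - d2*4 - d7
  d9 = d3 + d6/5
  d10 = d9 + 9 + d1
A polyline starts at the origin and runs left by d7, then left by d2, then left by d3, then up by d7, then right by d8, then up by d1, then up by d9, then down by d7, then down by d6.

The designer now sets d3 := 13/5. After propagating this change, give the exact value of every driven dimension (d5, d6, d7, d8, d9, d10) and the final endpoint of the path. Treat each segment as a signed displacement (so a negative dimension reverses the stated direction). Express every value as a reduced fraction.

d5 = 3/4
d6 = -37/20
d7 = 5/4
d8 = -887/40
d9 = 223/100
d10 = 1923/100
endpoint = (-1241/40, 302/25)

Apply edit: d3 := 13/5
  d5 = d4/5 = 3/4
  d6 = d5 - d3 = -37/20
  d7 = d4/3 = 5/4
  d8 = d6/2 - d2*4 - d7 = -887/40
  d9 = d3 + d6/5 = 223/100
  d10 = d9 + 9 + d1 = 1923/100
Walk from origin (0, 0):
  seg 1: left by d7 = 5/4 → (-5/4, 0)
  seg 2: left by d2 = 5 → (-25/4, 0)
  seg 3: left by d3 = 13/5 → (-177/20, 0)
  seg 4: up by d7 = 5/4 → (-177/20, 5/4)
  seg 5: right by d8 = -887/40 → (-1241/40, 5/4)
  seg 6: up by d1 = 8 → (-1241/40, 37/4)
  seg 7: up by d9 = 223/100 → (-1241/40, 287/25)
  seg 8: down by d7 = 5/4 → (-1241/40, 1023/100)
  seg 9: down by d6 = -37/20 → (-1241/40, 302/25)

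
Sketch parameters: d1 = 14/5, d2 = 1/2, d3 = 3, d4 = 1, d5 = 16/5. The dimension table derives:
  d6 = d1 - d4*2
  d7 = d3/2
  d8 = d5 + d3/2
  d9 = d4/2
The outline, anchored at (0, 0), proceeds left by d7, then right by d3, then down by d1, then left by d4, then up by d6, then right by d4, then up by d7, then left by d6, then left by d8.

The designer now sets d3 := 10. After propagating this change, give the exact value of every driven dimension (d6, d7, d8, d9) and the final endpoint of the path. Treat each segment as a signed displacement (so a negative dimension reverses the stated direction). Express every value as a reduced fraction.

Apply edit: d3 := 10
  d6 = d1 - d4*2 = 4/5
  d7 = d3/2 = 5
  d8 = d5 + d3/2 = 41/5
  d9 = d4/2 = 1/2
Walk from origin (0, 0):
  seg 1: left by d7 = 5 → (-5, 0)
  seg 2: right by d3 = 10 → (5, 0)
  seg 3: down by d1 = 14/5 → (5, -14/5)
  seg 4: left by d4 = 1 → (4, -14/5)
  seg 5: up by d6 = 4/5 → (4, -2)
  seg 6: right by d4 = 1 → (5, -2)
  seg 7: up by d7 = 5 → (5, 3)
  seg 8: left by d6 = 4/5 → (21/5, 3)
  seg 9: left by d8 = 41/5 → (-4, 3)

d6 = 4/5
d7 = 5
d8 = 41/5
d9 = 1/2
endpoint = (-4, 3)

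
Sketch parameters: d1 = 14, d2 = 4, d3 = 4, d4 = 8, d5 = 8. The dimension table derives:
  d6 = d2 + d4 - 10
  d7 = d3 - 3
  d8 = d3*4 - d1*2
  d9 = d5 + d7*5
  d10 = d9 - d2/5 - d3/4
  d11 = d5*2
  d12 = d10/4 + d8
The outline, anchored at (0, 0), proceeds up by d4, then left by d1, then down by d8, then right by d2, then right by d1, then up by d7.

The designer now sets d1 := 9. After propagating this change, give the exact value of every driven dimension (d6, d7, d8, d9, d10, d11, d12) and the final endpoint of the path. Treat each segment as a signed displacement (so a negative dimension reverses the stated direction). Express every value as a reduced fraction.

Apply edit: d1 := 9
  d6 = d2 + d4 - 10 = 2
  d7 = d3 - 3 = 1
  d8 = d3*4 - d1*2 = -2
  d9 = d5 + d7*5 = 13
  d10 = d9 - d2/5 - d3/4 = 56/5
  d11 = d5*2 = 16
  d12 = d10/4 + d8 = 4/5
Walk from origin (0, 0):
  seg 1: up by d4 = 8 → (0, 8)
  seg 2: left by d1 = 9 → (-9, 8)
  seg 3: down by d8 = -2 → (-9, 10)
  seg 4: right by d2 = 4 → (-5, 10)
  seg 5: right by d1 = 9 → (4, 10)
  seg 6: up by d7 = 1 → (4, 11)

d6 = 2
d7 = 1
d8 = -2
d9 = 13
d10 = 56/5
d11 = 16
d12 = 4/5
endpoint = (4, 11)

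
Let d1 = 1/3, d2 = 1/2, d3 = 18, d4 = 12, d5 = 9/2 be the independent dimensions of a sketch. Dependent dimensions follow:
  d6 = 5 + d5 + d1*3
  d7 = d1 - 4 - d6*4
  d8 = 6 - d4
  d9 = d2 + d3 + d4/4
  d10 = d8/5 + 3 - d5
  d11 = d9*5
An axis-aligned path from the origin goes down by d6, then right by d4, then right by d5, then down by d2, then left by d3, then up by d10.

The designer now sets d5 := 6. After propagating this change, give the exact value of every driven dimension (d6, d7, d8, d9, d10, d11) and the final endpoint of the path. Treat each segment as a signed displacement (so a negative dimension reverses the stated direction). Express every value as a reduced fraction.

Apply edit: d5 := 6
  d6 = 5 + d5 + d1*3 = 12
  d7 = d1 - 4 - d6*4 = -155/3
  d8 = 6 - d4 = -6
  d9 = d2 + d3 + d4/4 = 43/2
  d10 = d8/5 + 3 - d5 = -21/5
  d11 = d9*5 = 215/2
Walk from origin (0, 0):
  seg 1: down by d6 = 12 → (0, -12)
  seg 2: right by d4 = 12 → (12, -12)
  seg 3: right by d5 = 6 → (18, -12)
  seg 4: down by d2 = 1/2 → (18, -25/2)
  seg 5: left by d3 = 18 → (0, -25/2)
  seg 6: up by d10 = -21/5 → (0, -167/10)

d6 = 12
d7 = -155/3
d8 = -6
d9 = 43/2
d10 = -21/5
d11 = 215/2
endpoint = (0, -167/10)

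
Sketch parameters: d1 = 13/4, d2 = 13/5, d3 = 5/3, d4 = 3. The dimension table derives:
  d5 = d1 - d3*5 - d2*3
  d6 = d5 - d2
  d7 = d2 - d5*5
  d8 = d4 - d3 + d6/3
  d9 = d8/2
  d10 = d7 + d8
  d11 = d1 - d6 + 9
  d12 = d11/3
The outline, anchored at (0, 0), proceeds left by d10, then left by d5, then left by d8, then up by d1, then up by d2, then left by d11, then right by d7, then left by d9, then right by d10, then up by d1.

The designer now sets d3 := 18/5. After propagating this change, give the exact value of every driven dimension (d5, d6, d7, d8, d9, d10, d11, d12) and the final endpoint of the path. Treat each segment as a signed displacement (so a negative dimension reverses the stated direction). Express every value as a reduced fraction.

d5 = -451/20
d6 = -503/20
d7 = 2307/20
d8 = -539/60
d9 = -539/120
d10 = 3191/30
d11 = 187/5
d12 = 187/15
endpoint = (4559/40, 91/10)

Apply edit: d3 := 18/5
  d5 = d1 - d3*5 - d2*3 = -451/20
  d6 = d5 - d2 = -503/20
  d7 = d2 - d5*5 = 2307/20
  d8 = d4 - d3 + d6/3 = -539/60
  d9 = d8/2 = -539/120
  d10 = d7 + d8 = 3191/30
  d11 = d1 - d6 + 9 = 187/5
  d12 = d11/3 = 187/15
Walk from origin (0, 0):
  seg 1: left by d10 = 3191/30 → (-3191/30, 0)
  seg 2: left by d5 = -451/20 → (-5029/60, 0)
  seg 3: left by d8 = -539/60 → (-449/6, 0)
  seg 4: up by d1 = 13/4 → (-449/6, 13/4)
  seg 5: up by d2 = 13/5 → (-449/6, 117/20)
  seg 6: left by d11 = 187/5 → (-3367/30, 117/20)
  seg 7: right by d7 = 2307/20 → (187/60, 117/20)
  seg 8: left by d9 = -539/120 → (913/120, 117/20)
  seg 9: right by d10 = 3191/30 → (4559/40, 117/20)
  seg 10: up by d1 = 13/4 → (4559/40, 91/10)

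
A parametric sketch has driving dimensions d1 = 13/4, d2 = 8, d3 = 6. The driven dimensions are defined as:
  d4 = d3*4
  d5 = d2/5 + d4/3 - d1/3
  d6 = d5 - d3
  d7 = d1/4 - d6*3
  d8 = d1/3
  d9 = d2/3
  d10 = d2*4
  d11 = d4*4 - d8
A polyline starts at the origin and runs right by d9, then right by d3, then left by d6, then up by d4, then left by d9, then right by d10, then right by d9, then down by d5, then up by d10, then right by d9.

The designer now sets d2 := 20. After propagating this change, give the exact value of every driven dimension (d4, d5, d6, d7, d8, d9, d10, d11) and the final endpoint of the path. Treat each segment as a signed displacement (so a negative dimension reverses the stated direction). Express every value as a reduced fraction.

Apply edit: d2 := 20
  d4 = d3*4 = 24
  d5 = d2/5 + d4/3 - d1/3 = 131/12
  d6 = d5 - d3 = 59/12
  d7 = d1/4 - d6*3 = -223/16
  d8 = d1/3 = 13/12
  d9 = d2/3 = 20/3
  d10 = d2*4 = 80
  d11 = d4*4 - d8 = 1139/12
Walk from origin (0, 0):
  seg 1: right by d9 = 20/3 → (20/3, 0)
  seg 2: right by d3 = 6 → (38/3, 0)
  seg 3: left by d6 = 59/12 → (31/4, 0)
  seg 4: up by d4 = 24 → (31/4, 24)
  seg 5: left by d9 = 20/3 → (13/12, 24)
  seg 6: right by d10 = 80 → (973/12, 24)
  seg 7: right by d9 = 20/3 → (351/4, 24)
  seg 8: down by d5 = 131/12 → (351/4, 157/12)
  seg 9: up by d10 = 80 → (351/4, 1117/12)
  seg 10: right by d9 = 20/3 → (1133/12, 1117/12)

d4 = 24
d5 = 131/12
d6 = 59/12
d7 = -223/16
d8 = 13/12
d9 = 20/3
d10 = 80
d11 = 1139/12
endpoint = (1133/12, 1117/12)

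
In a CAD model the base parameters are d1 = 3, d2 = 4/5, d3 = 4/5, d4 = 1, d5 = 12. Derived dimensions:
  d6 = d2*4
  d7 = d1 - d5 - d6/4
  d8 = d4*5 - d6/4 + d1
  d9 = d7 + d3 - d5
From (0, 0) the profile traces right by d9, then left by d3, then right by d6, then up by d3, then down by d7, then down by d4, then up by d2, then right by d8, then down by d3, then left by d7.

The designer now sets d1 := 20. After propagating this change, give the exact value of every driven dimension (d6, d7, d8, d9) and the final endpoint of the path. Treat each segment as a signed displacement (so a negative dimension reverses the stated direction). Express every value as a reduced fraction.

d6 = 16/5
d7 = 36/5
d8 = 121/5
d9 = -4
endpoint = (77/5, -37/5)

Apply edit: d1 := 20
  d6 = d2*4 = 16/5
  d7 = d1 - d5 - d6/4 = 36/5
  d8 = d4*5 - d6/4 + d1 = 121/5
  d9 = d7 + d3 - d5 = -4
Walk from origin (0, 0):
  seg 1: right by d9 = -4 → (-4, 0)
  seg 2: left by d3 = 4/5 → (-24/5, 0)
  seg 3: right by d6 = 16/5 → (-8/5, 0)
  seg 4: up by d3 = 4/5 → (-8/5, 4/5)
  seg 5: down by d7 = 36/5 → (-8/5, -32/5)
  seg 6: down by d4 = 1 → (-8/5, -37/5)
  seg 7: up by d2 = 4/5 → (-8/5, -33/5)
  seg 8: right by d8 = 121/5 → (113/5, -33/5)
  seg 9: down by d3 = 4/5 → (113/5, -37/5)
  seg 10: left by d7 = 36/5 → (77/5, -37/5)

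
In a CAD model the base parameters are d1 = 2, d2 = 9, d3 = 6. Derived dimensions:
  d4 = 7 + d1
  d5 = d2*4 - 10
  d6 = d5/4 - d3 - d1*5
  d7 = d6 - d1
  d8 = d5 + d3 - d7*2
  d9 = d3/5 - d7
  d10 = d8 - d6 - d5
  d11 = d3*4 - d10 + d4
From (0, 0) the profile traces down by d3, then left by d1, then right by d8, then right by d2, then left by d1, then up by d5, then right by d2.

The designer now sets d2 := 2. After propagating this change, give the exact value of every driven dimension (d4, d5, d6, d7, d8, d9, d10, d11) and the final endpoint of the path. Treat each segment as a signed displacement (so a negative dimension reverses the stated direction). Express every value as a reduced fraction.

Apply edit: d2 := 2
  d4 = 7 + d1 = 9
  d5 = d2*4 - 10 = -2
  d6 = d5/4 - d3 - d1*5 = -33/2
  d7 = d6 - d1 = -37/2
  d8 = d5 + d3 - d7*2 = 41
  d9 = d3/5 - d7 = 197/10
  d10 = d8 - d6 - d5 = 119/2
  d11 = d3*4 - d10 + d4 = -53/2
Walk from origin (0, 0):
  seg 1: down by d3 = 6 → (0, -6)
  seg 2: left by d1 = 2 → (-2, -6)
  seg 3: right by d8 = 41 → (39, -6)
  seg 4: right by d2 = 2 → (41, -6)
  seg 5: left by d1 = 2 → (39, -6)
  seg 6: up by d5 = -2 → (39, -8)
  seg 7: right by d2 = 2 → (41, -8)

d4 = 9
d5 = -2
d6 = -33/2
d7 = -37/2
d8 = 41
d9 = 197/10
d10 = 119/2
d11 = -53/2
endpoint = (41, -8)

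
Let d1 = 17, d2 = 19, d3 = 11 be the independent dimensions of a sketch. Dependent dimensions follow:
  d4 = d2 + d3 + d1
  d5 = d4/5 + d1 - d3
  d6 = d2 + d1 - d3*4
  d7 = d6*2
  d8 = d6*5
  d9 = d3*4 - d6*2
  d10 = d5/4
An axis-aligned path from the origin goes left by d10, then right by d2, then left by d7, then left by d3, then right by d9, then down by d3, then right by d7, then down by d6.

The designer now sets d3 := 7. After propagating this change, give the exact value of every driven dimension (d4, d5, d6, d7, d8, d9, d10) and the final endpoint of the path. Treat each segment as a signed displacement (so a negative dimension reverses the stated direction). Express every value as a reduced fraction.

Apply edit: d3 := 7
  d4 = d2 + d3 + d1 = 43
  d5 = d4/5 + d1 - d3 = 93/5
  d6 = d2 + d1 - d3*4 = 8
  d7 = d6*2 = 16
  d8 = d6*5 = 40
  d9 = d3*4 - d6*2 = 12
  d10 = d5/4 = 93/20
Walk from origin (0, 0):
  seg 1: left by d10 = 93/20 → (-93/20, 0)
  seg 2: right by d2 = 19 → (287/20, 0)
  seg 3: left by d7 = 16 → (-33/20, 0)
  seg 4: left by d3 = 7 → (-173/20, 0)
  seg 5: right by d9 = 12 → (67/20, 0)
  seg 6: down by d3 = 7 → (67/20, -7)
  seg 7: right by d7 = 16 → (387/20, -7)
  seg 8: down by d6 = 8 → (387/20, -15)

d4 = 43
d5 = 93/5
d6 = 8
d7 = 16
d8 = 40
d9 = 12
d10 = 93/20
endpoint = (387/20, -15)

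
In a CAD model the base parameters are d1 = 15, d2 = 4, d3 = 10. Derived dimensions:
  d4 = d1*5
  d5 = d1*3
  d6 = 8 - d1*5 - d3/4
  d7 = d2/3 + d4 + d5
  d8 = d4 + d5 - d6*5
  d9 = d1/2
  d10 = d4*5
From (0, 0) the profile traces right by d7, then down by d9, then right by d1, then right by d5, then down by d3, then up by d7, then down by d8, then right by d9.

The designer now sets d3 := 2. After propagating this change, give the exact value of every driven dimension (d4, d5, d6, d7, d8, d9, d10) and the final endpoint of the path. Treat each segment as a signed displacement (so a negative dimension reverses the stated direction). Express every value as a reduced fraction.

d4 = 75
d5 = 45
d6 = -135/2
d7 = 364/3
d8 = 915/2
d9 = 15/2
d10 = 375
endpoint = (1133/6, -1037/3)

Apply edit: d3 := 2
  d4 = d1*5 = 75
  d5 = d1*3 = 45
  d6 = 8 - d1*5 - d3/4 = -135/2
  d7 = d2/3 + d4 + d5 = 364/3
  d8 = d4 + d5 - d6*5 = 915/2
  d9 = d1/2 = 15/2
  d10 = d4*5 = 375
Walk from origin (0, 0):
  seg 1: right by d7 = 364/3 → (364/3, 0)
  seg 2: down by d9 = 15/2 → (364/3, -15/2)
  seg 3: right by d1 = 15 → (409/3, -15/2)
  seg 4: right by d5 = 45 → (544/3, -15/2)
  seg 5: down by d3 = 2 → (544/3, -19/2)
  seg 6: up by d7 = 364/3 → (544/3, 671/6)
  seg 7: down by d8 = 915/2 → (544/3, -1037/3)
  seg 8: right by d9 = 15/2 → (1133/6, -1037/3)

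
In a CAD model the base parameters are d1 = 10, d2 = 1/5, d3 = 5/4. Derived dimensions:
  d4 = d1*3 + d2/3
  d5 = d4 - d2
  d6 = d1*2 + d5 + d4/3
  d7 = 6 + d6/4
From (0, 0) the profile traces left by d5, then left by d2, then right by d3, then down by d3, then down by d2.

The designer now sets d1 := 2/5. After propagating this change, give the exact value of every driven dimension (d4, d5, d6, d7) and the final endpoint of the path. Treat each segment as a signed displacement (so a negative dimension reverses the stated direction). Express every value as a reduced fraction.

Apply edit: d1 := 2/5
  d4 = d1*3 + d2/3 = 19/15
  d5 = d4 - d2 = 16/15
  d6 = d1*2 + d5 + d4/3 = 103/45
  d7 = 6 + d6/4 = 1183/180
Walk from origin (0, 0):
  seg 1: left by d5 = 16/15 → (-16/15, 0)
  seg 2: left by d2 = 1/5 → (-19/15, 0)
  seg 3: right by d3 = 5/4 → (-1/60, 0)
  seg 4: down by d3 = 5/4 → (-1/60, -5/4)
  seg 5: down by d2 = 1/5 → (-1/60, -29/20)

d4 = 19/15
d5 = 16/15
d6 = 103/45
d7 = 1183/180
endpoint = (-1/60, -29/20)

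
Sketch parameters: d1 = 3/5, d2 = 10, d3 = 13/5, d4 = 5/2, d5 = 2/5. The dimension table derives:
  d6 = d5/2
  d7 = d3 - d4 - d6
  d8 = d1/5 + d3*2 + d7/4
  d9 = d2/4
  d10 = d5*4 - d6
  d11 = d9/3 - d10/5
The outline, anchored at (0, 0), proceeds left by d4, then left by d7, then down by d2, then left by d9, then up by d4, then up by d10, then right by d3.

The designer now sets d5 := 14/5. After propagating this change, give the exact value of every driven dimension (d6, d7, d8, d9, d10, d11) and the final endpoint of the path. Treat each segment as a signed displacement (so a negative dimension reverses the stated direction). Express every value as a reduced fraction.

Apply edit: d5 := 14/5
  d6 = d5/2 = 7/5
  d7 = d3 - d4 - d6 = -13/10
  d8 = d1/5 + d3*2 + d7/4 = 999/200
  d9 = d2/4 = 5/2
  d10 = d5*4 - d6 = 49/5
  d11 = d9/3 - d10/5 = -169/150
Walk from origin (0, 0):
  seg 1: left by d4 = 5/2 → (-5/2, 0)
  seg 2: left by d7 = -13/10 → (-6/5, 0)
  seg 3: down by d2 = 10 → (-6/5, -10)
  seg 4: left by d9 = 5/2 → (-37/10, -10)
  seg 5: up by d4 = 5/2 → (-37/10, -15/2)
  seg 6: up by d10 = 49/5 → (-37/10, 23/10)
  seg 7: right by d3 = 13/5 → (-11/10, 23/10)

d6 = 7/5
d7 = -13/10
d8 = 999/200
d9 = 5/2
d10 = 49/5
d11 = -169/150
endpoint = (-11/10, 23/10)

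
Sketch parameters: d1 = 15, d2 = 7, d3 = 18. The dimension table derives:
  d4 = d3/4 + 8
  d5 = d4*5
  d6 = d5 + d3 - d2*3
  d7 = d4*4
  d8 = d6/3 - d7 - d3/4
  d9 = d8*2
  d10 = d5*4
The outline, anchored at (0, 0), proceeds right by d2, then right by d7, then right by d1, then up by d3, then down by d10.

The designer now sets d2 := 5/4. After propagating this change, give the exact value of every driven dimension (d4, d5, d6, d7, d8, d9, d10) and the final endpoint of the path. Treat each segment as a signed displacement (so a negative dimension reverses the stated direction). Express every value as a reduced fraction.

d4 = 25/2
d5 = 125/2
d6 = 307/4
d7 = 50
d8 = -347/12
d9 = -347/6
d10 = 250
endpoint = (265/4, -232)

Apply edit: d2 := 5/4
  d4 = d3/4 + 8 = 25/2
  d5 = d4*5 = 125/2
  d6 = d5 + d3 - d2*3 = 307/4
  d7 = d4*4 = 50
  d8 = d6/3 - d7 - d3/4 = -347/12
  d9 = d8*2 = -347/6
  d10 = d5*4 = 250
Walk from origin (0, 0):
  seg 1: right by d2 = 5/4 → (5/4, 0)
  seg 2: right by d7 = 50 → (205/4, 0)
  seg 3: right by d1 = 15 → (265/4, 0)
  seg 4: up by d3 = 18 → (265/4, 18)
  seg 5: down by d10 = 250 → (265/4, -232)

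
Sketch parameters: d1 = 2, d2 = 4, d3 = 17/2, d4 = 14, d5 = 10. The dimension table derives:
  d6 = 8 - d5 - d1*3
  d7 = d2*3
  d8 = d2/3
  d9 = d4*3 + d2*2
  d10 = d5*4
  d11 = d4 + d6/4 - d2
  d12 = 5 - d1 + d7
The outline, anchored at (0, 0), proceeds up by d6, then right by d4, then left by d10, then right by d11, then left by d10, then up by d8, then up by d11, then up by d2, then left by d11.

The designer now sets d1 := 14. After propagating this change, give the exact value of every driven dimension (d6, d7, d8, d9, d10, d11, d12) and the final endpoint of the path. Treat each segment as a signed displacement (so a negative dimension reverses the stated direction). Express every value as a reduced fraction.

d6 = -44
d7 = 12
d8 = 4/3
d9 = 50
d10 = 40
d11 = -1
d12 = 3
endpoint = (-66, -119/3)

Apply edit: d1 := 14
  d6 = 8 - d5 - d1*3 = -44
  d7 = d2*3 = 12
  d8 = d2/3 = 4/3
  d9 = d4*3 + d2*2 = 50
  d10 = d5*4 = 40
  d11 = d4 + d6/4 - d2 = -1
  d12 = 5 - d1 + d7 = 3
Walk from origin (0, 0):
  seg 1: up by d6 = -44 → (0, -44)
  seg 2: right by d4 = 14 → (14, -44)
  seg 3: left by d10 = 40 → (-26, -44)
  seg 4: right by d11 = -1 → (-27, -44)
  seg 5: left by d10 = 40 → (-67, -44)
  seg 6: up by d8 = 4/3 → (-67, -128/3)
  seg 7: up by d11 = -1 → (-67, -131/3)
  seg 8: up by d2 = 4 → (-67, -119/3)
  seg 9: left by d11 = -1 → (-66, -119/3)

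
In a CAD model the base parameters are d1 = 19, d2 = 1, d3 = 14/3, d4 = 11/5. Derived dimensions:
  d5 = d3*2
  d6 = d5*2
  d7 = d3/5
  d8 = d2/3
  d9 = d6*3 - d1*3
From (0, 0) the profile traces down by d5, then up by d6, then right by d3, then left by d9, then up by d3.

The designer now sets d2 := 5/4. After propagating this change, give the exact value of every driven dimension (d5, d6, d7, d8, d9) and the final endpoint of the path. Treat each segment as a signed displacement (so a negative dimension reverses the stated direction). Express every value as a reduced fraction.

d5 = 28/3
d6 = 56/3
d7 = 14/15
d8 = 5/12
d9 = -1
endpoint = (17/3, 14)

Apply edit: d2 := 5/4
  d5 = d3*2 = 28/3
  d6 = d5*2 = 56/3
  d7 = d3/5 = 14/15
  d8 = d2/3 = 5/12
  d9 = d6*3 - d1*3 = -1
Walk from origin (0, 0):
  seg 1: down by d5 = 28/3 → (0, -28/3)
  seg 2: up by d6 = 56/3 → (0, 28/3)
  seg 3: right by d3 = 14/3 → (14/3, 28/3)
  seg 4: left by d9 = -1 → (17/3, 28/3)
  seg 5: up by d3 = 14/3 → (17/3, 14)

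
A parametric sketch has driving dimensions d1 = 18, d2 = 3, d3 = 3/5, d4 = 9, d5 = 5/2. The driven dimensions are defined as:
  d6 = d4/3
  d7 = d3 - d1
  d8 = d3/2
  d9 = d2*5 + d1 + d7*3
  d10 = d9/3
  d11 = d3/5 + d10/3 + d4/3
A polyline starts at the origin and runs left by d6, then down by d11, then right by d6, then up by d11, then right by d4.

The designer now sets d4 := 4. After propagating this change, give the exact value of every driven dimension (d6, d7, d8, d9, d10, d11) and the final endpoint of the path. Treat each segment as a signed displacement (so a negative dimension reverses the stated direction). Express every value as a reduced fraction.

d6 = 4/3
d7 = -87/5
d8 = 3/10
d9 = -96/5
d10 = -32/5
d11 = -17/25
endpoint = (4, 0)

Apply edit: d4 := 4
  d6 = d4/3 = 4/3
  d7 = d3 - d1 = -87/5
  d8 = d3/2 = 3/10
  d9 = d2*5 + d1 + d7*3 = -96/5
  d10 = d9/3 = -32/5
  d11 = d3/5 + d10/3 + d4/3 = -17/25
Walk from origin (0, 0):
  seg 1: left by d6 = 4/3 → (-4/3, 0)
  seg 2: down by d11 = -17/25 → (-4/3, 17/25)
  seg 3: right by d6 = 4/3 → (0, 17/25)
  seg 4: up by d11 = -17/25 → (0, 0)
  seg 5: right by d4 = 4 → (4, 0)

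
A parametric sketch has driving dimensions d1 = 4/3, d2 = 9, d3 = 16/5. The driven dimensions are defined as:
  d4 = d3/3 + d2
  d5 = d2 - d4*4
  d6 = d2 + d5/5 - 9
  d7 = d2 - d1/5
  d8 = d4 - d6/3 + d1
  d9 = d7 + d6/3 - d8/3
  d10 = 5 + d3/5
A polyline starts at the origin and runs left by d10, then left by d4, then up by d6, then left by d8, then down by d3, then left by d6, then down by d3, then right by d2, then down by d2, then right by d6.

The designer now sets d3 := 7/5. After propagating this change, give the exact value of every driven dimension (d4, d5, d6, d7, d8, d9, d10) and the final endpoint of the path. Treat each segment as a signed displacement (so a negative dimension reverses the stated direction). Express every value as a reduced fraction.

d4 = 142/15
d5 = -433/15
d6 = -433/75
d7 = 131/15
d8 = 2863/225
d9 = 1733/675
d10 = 132/25
endpoint = (-4156/225, -1318/75)

Apply edit: d3 := 7/5
  d4 = d3/3 + d2 = 142/15
  d5 = d2 - d4*4 = -433/15
  d6 = d2 + d5/5 - 9 = -433/75
  d7 = d2 - d1/5 = 131/15
  d8 = d4 - d6/3 + d1 = 2863/225
  d9 = d7 + d6/3 - d8/3 = 1733/675
  d10 = 5 + d3/5 = 132/25
Walk from origin (0, 0):
  seg 1: left by d10 = 132/25 → (-132/25, 0)
  seg 2: left by d4 = 142/15 → (-1106/75, 0)
  seg 3: up by d6 = -433/75 → (-1106/75, -433/75)
  seg 4: left by d8 = 2863/225 → (-6181/225, -433/75)
  seg 5: down by d3 = 7/5 → (-6181/225, -538/75)
  seg 6: left by d6 = -433/75 → (-4882/225, -538/75)
  seg 7: down by d3 = 7/5 → (-4882/225, -643/75)
  seg 8: right by d2 = 9 → (-2857/225, -643/75)
  seg 9: down by d2 = 9 → (-2857/225, -1318/75)
  seg 10: right by d6 = -433/75 → (-4156/225, -1318/75)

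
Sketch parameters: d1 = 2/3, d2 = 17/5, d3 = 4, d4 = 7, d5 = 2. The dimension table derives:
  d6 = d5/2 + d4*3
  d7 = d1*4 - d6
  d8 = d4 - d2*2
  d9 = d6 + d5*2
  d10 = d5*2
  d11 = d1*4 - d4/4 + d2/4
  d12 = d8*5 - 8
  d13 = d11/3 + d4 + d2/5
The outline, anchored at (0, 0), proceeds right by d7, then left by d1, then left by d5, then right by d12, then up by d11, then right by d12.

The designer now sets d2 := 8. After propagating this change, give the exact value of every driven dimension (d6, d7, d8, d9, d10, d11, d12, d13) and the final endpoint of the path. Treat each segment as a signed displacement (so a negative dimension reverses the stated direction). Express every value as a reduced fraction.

Apply edit: d2 := 8
  d6 = d5/2 + d4*3 = 22
  d7 = d1*4 - d6 = -58/3
  d8 = d4 - d2*2 = -9
  d9 = d6 + d5*2 = 26
  d10 = d5*2 = 4
  d11 = d1*4 - d4/4 + d2/4 = 35/12
  d12 = d8*5 - 8 = -53
  d13 = d11/3 + d4 + d2/5 = 1723/180
Walk from origin (0, 0):
  seg 1: right by d7 = -58/3 → (-58/3, 0)
  seg 2: left by d1 = 2/3 → (-20, 0)
  seg 3: left by d5 = 2 → (-22, 0)
  seg 4: right by d12 = -53 → (-75, 0)
  seg 5: up by d11 = 35/12 → (-75, 35/12)
  seg 6: right by d12 = -53 → (-128, 35/12)

d6 = 22
d7 = -58/3
d8 = -9
d9 = 26
d10 = 4
d11 = 35/12
d12 = -53
d13 = 1723/180
endpoint = (-128, 35/12)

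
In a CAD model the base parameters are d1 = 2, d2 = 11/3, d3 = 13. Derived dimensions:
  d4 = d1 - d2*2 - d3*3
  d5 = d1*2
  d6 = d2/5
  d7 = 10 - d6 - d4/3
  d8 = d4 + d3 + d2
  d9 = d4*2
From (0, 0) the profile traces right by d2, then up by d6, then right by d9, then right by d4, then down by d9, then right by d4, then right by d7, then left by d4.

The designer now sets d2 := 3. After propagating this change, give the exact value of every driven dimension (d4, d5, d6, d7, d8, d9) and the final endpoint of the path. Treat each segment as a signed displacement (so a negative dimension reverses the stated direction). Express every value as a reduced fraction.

d4 = -43
d5 = 4
d6 = 3/5
d7 = 356/15
d8 = -27
d9 = -86
endpoint = (-1534/15, 433/5)

Apply edit: d2 := 3
  d4 = d1 - d2*2 - d3*3 = -43
  d5 = d1*2 = 4
  d6 = d2/5 = 3/5
  d7 = 10 - d6 - d4/3 = 356/15
  d8 = d4 + d3 + d2 = -27
  d9 = d4*2 = -86
Walk from origin (0, 0):
  seg 1: right by d2 = 3 → (3, 0)
  seg 2: up by d6 = 3/5 → (3, 3/5)
  seg 3: right by d9 = -86 → (-83, 3/5)
  seg 4: right by d4 = -43 → (-126, 3/5)
  seg 5: down by d9 = -86 → (-126, 433/5)
  seg 6: right by d4 = -43 → (-169, 433/5)
  seg 7: right by d7 = 356/15 → (-2179/15, 433/5)
  seg 8: left by d4 = -43 → (-1534/15, 433/5)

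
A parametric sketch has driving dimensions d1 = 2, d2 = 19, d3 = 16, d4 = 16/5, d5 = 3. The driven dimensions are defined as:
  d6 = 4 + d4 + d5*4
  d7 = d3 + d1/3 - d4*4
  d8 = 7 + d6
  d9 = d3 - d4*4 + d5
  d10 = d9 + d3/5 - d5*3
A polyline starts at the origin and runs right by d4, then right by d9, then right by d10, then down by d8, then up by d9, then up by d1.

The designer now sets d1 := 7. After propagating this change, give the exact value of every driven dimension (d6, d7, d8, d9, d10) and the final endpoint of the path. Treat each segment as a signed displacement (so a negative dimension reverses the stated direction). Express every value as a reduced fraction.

d6 = 96/5
d7 = 83/15
d8 = 131/5
d9 = 31/5
d10 = 2/5
endpoint = (49/5, -13)

Apply edit: d1 := 7
  d6 = 4 + d4 + d5*4 = 96/5
  d7 = d3 + d1/3 - d4*4 = 83/15
  d8 = 7 + d6 = 131/5
  d9 = d3 - d4*4 + d5 = 31/5
  d10 = d9 + d3/5 - d5*3 = 2/5
Walk from origin (0, 0):
  seg 1: right by d4 = 16/5 → (16/5, 0)
  seg 2: right by d9 = 31/5 → (47/5, 0)
  seg 3: right by d10 = 2/5 → (49/5, 0)
  seg 4: down by d8 = 131/5 → (49/5, -131/5)
  seg 5: up by d9 = 31/5 → (49/5, -20)
  seg 6: up by d1 = 7 → (49/5, -13)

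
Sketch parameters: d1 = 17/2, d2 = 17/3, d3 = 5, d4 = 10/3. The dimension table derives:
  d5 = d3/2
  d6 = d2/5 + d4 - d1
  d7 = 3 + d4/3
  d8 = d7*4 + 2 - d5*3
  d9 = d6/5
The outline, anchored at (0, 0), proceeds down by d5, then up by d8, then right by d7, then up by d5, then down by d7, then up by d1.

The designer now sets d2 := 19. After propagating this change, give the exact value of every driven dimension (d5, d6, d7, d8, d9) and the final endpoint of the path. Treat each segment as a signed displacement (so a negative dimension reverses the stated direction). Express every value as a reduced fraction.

Apply edit: d2 := 19
  d5 = d3/2 = 5/2
  d6 = d2/5 + d4 - d1 = -41/30
  d7 = 3 + d4/3 = 37/9
  d8 = d7*4 + 2 - d5*3 = 197/18
  d9 = d6/5 = -41/150
Walk from origin (0, 0):
  seg 1: down by d5 = 5/2 → (0, -5/2)
  seg 2: up by d8 = 197/18 → (0, 76/9)
  seg 3: right by d7 = 37/9 → (37/9, 76/9)
  seg 4: up by d5 = 5/2 → (37/9, 197/18)
  seg 5: down by d7 = 37/9 → (37/9, 41/6)
  seg 6: up by d1 = 17/2 → (37/9, 46/3)

d5 = 5/2
d6 = -41/30
d7 = 37/9
d8 = 197/18
d9 = -41/150
endpoint = (37/9, 46/3)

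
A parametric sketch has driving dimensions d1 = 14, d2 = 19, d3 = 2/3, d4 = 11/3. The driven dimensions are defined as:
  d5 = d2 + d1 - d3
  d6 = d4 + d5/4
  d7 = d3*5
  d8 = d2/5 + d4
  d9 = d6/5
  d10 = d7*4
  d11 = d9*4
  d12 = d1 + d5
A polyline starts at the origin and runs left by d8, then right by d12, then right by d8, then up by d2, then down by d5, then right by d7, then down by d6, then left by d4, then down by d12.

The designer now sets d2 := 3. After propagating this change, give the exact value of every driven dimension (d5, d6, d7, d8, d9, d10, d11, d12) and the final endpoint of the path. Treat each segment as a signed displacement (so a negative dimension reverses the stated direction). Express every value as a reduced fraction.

d5 = 49/3
d6 = 31/4
d7 = 10/3
d8 = 64/15
d9 = 31/20
d10 = 40/3
d11 = 31/5
d12 = 91/3
endpoint = (30, -617/12)

Apply edit: d2 := 3
  d5 = d2 + d1 - d3 = 49/3
  d6 = d4 + d5/4 = 31/4
  d7 = d3*5 = 10/3
  d8 = d2/5 + d4 = 64/15
  d9 = d6/5 = 31/20
  d10 = d7*4 = 40/3
  d11 = d9*4 = 31/5
  d12 = d1 + d5 = 91/3
Walk from origin (0, 0):
  seg 1: left by d8 = 64/15 → (-64/15, 0)
  seg 2: right by d12 = 91/3 → (391/15, 0)
  seg 3: right by d8 = 64/15 → (91/3, 0)
  seg 4: up by d2 = 3 → (91/3, 3)
  seg 5: down by d5 = 49/3 → (91/3, -40/3)
  seg 6: right by d7 = 10/3 → (101/3, -40/3)
  seg 7: down by d6 = 31/4 → (101/3, -253/12)
  seg 8: left by d4 = 11/3 → (30, -253/12)
  seg 9: down by d12 = 91/3 → (30, -617/12)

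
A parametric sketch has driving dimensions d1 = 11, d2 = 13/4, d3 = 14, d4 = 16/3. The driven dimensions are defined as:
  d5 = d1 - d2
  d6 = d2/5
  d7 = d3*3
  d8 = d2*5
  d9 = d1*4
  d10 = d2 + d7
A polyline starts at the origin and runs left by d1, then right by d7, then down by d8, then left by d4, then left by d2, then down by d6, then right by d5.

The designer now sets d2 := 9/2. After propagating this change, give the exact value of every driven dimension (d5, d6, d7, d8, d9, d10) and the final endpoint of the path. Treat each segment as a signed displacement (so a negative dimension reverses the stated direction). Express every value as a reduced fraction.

d5 = 13/2
d6 = 9/10
d7 = 42
d8 = 45/2
d9 = 44
d10 = 93/2
endpoint = (83/3, -117/5)

Apply edit: d2 := 9/2
  d5 = d1 - d2 = 13/2
  d6 = d2/5 = 9/10
  d7 = d3*3 = 42
  d8 = d2*5 = 45/2
  d9 = d1*4 = 44
  d10 = d2 + d7 = 93/2
Walk from origin (0, 0):
  seg 1: left by d1 = 11 → (-11, 0)
  seg 2: right by d7 = 42 → (31, 0)
  seg 3: down by d8 = 45/2 → (31, -45/2)
  seg 4: left by d4 = 16/3 → (77/3, -45/2)
  seg 5: left by d2 = 9/2 → (127/6, -45/2)
  seg 6: down by d6 = 9/10 → (127/6, -117/5)
  seg 7: right by d5 = 13/2 → (83/3, -117/5)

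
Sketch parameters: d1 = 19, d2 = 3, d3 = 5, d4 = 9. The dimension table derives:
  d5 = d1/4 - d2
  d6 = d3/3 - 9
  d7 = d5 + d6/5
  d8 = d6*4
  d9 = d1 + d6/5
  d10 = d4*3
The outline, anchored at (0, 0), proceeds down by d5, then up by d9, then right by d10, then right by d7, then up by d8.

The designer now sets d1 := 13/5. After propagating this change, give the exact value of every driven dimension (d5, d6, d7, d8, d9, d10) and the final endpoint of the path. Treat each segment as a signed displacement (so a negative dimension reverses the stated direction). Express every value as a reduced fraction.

Apply edit: d1 := 13/5
  d5 = d1/4 - d2 = -47/20
  d6 = d3/3 - 9 = -22/3
  d7 = d5 + d6/5 = -229/60
  d8 = d6*4 = -88/3
  d9 = d1 + d6/5 = 17/15
  d10 = d4*3 = 27
Walk from origin (0, 0):
  seg 1: down by d5 = -47/20 → (0, 47/20)
  seg 2: up by d9 = 17/15 → (0, 209/60)
  seg 3: right by d10 = 27 → (27, 209/60)
  seg 4: right by d7 = -229/60 → (1391/60, 209/60)
  seg 5: up by d8 = -88/3 → (1391/60, -517/20)

d5 = -47/20
d6 = -22/3
d7 = -229/60
d8 = -88/3
d9 = 17/15
d10 = 27
endpoint = (1391/60, -517/20)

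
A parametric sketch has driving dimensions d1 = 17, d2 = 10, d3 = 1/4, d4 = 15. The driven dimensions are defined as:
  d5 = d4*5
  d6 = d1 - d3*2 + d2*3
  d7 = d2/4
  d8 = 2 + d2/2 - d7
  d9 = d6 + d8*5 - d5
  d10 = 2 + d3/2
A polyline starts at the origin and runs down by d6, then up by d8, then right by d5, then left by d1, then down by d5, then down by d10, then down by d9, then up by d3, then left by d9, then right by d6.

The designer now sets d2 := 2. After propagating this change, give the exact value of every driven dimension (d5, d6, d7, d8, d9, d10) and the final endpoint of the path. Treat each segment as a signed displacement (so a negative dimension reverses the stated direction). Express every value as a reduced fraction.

d5 = 75
d6 = 45/2
d7 = 1/2
d8 = 5/2
d9 = -40
d10 = 17/8
endpoint = (241/2, -455/8)

Apply edit: d2 := 2
  d5 = d4*5 = 75
  d6 = d1 - d3*2 + d2*3 = 45/2
  d7 = d2/4 = 1/2
  d8 = 2 + d2/2 - d7 = 5/2
  d9 = d6 + d8*5 - d5 = -40
  d10 = 2 + d3/2 = 17/8
Walk from origin (0, 0):
  seg 1: down by d6 = 45/2 → (0, -45/2)
  seg 2: up by d8 = 5/2 → (0, -20)
  seg 3: right by d5 = 75 → (75, -20)
  seg 4: left by d1 = 17 → (58, -20)
  seg 5: down by d5 = 75 → (58, -95)
  seg 6: down by d10 = 17/8 → (58, -777/8)
  seg 7: down by d9 = -40 → (58, -457/8)
  seg 8: up by d3 = 1/4 → (58, -455/8)
  seg 9: left by d9 = -40 → (98, -455/8)
  seg 10: right by d6 = 45/2 → (241/2, -455/8)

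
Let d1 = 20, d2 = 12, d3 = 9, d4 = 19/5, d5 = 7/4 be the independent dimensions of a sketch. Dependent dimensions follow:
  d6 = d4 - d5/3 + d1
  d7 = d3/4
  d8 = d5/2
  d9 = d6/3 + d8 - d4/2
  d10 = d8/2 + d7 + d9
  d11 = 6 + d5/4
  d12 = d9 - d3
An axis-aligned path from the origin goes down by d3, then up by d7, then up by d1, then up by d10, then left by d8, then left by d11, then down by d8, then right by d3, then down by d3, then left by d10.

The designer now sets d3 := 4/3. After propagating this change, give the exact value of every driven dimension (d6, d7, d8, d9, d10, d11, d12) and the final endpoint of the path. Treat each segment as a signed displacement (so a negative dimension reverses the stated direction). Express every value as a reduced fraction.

d6 = 1393/60
d7 = 1/3
d8 = 7/8
d9 = 2417/360
d10 = 5389/720
d11 = 103/16
d12 = 1937/360
endpoint = (-4847/360, 17479/720)

Apply edit: d3 := 4/3
  d6 = d4 - d5/3 + d1 = 1393/60
  d7 = d3/4 = 1/3
  d8 = d5/2 = 7/8
  d9 = d6/3 + d8 - d4/2 = 2417/360
  d10 = d8/2 + d7 + d9 = 5389/720
  d11 = 6 + d5/4 = 103/16
  d12 = d9 - d3 = 1937/360
Walk from origin (0, 0):
  seg 1: down by d3 = 4/3 → (0, -4/3)
  seg 2: up by d7 = 1/3 → (0, -1)
  seg 3: up by d1 = 20 → (0, 19)
  seg 4: up by d10 = 5389/720 → (0, 19069/720)
  seg 5: left by d8 = 7/8 → (-7/8, 19069/720)
  seg 6: left by d11 = 103/16 → (-117/16, 19069/720)
  seg 7: down by d8 = 7/8 → (-117/16, 18439/720)
  seg 8: right by d3 = 4/3 → (-287/48, 18439/720)
  seg 9: down by d3 = 4/3 → (-287/48, 17479/720)
  seg 10: left by d10 = 5389/720 → (-4847/360, 17479/720)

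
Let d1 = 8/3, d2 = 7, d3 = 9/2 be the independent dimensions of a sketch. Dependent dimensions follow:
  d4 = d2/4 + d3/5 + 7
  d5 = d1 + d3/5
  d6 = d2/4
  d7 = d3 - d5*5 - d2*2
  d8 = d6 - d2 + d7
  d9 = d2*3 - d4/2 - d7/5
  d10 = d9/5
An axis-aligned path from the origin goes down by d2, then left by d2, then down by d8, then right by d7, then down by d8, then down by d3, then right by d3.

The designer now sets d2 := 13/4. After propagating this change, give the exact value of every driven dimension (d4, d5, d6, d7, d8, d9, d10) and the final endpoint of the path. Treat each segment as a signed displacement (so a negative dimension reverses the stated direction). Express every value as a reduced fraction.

d4 = 697/80
d5 = 107/30
d6 = 13/16
d7 = -119/6
d8 = -1069/48
d9 = 4493/480
d10 = 4493/2400
endpoint = (-223/12, 883/24)

Apply edit: d2 := 13/4
  d4 = d2/4 + d3/5 + 7 = 697/80
  d5 = d1 + d3/5 = 107/30
  d6 = d2/4 = 13/16
  d7 = d3 - d5*5 - d2*2 = -119/6
  d8 = d6 - d2 + d7 = -1069/48
  d9 = d2*3 - d4/2 - d7/5 = 4493/480
  d10 = d9/5 = 4493/2400
Walk from origin (0, 0):
  seg 1: down by d2 = 13/4 → (0, -13/4)
  seg 2: left by d2 = 13/4 → (-13/4, -13/4)
  seg 3: down by d8 = -1069/48 → (-13/4, 913/48)
  seg 4: right by d7 = -119/6 → (-277/12, 913/48)
  seg 5: down by d8 = -1069/48 → (-277/12, 991/24)
  seg 6: down by d3 = 9/2 → (-277/12, 883/24)
  seg 7: right by d3 = 9/2 → (-223/12, 883/24)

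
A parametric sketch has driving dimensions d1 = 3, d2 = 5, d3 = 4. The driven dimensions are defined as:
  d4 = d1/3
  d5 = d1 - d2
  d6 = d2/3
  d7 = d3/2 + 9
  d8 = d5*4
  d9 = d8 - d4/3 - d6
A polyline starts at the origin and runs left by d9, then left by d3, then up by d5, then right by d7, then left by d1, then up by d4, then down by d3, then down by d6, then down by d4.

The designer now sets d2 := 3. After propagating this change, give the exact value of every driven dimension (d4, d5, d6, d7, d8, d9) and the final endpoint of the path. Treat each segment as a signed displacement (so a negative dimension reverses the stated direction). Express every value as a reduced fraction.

d4 = 1
d5 = 0
d6 = 1
d7 = 11
d8 = 0
d9 = -4/3
endpoint = (16/3, -5)

Apply edit: d2 := 3
  d4 = d1/3 = 1
  d5 = d1 - d2 = 0
  d6 = d2/3 = 1
  d7 = d3/2 + 9 = 11
  d8 = d5*4 = 0
  d9 = d8 - d4/3 - d6 = -4/3
Walk from origin (0, 0):
  seg 1: left by d9 = -4/3 → (4/3, 0)
  seg 2: left by d3 = 4 → (-8/3, 0)
  seg 3: up by d5 = 0 → (-8/3, 0)
  seg 4: right by d7 = 11 → (25/3, 0)
  seg 5: left by d1 = 3 → (16/3, 0)
  seg 6: up by d4 = 1 → (16/3, 1)
  seg 7: down by d3 = 4 → (16/3, -3)
  seg 8: down by d6 = 1 → (16/3, -4)
  seg 9: down by d4 = 1 → (16/3, -5)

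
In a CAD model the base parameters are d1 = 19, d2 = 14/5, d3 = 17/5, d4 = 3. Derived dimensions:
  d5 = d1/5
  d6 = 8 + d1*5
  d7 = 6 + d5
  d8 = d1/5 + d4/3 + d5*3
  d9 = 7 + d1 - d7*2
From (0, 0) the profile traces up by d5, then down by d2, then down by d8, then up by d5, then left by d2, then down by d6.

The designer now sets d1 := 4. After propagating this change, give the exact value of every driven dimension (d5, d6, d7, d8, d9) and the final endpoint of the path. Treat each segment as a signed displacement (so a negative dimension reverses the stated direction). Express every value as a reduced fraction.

d5 = 4/5
d6 = 28
d7 = 34/5
d8 = 21/5
d9 = -13/5
endpoint = (-14/5, -167/5)

Apply edit: d1 := 4
  d5 = d1/5 = 4/5
  d6 = 8 + d1*5 = 28
  d7 = 6 + d5 = 34/5
  d8 = d1/5 + d4/3 + d5*3 = 21/5
  d9 = 7 + d1 - d7*2 = -13/5
Walk from origin (0, 0):
  seg 1: up by d5 = 4/5 → (0, 4/5)
  seg 2: down by d2 = 14/5 → (0, -2)
  seg 3: down by d8 = 21/5 → (0, -31/5)
  seg 4: up by d5 = 4/5 → (0, -27/5)
  seg 5: left by d2 = 14/5 → (-14/5, -27/5)
  seg 6: down by d6 = 28 → (-14/5, -167/5)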